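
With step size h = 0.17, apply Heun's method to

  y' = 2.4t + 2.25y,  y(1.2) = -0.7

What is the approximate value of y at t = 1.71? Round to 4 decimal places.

0.9531

Heun: k1 = f(t_n, y_n); k2 = f(t_n + h, y_n + h·k1); y_{n+1} = y_n + (h/2)·(k1 + k2).
t=1.200000, y=-0.700000:
  k1 = f(1.200000, -0.700000) = 1.305000
  k2 = f(1.370000, -0.478150) = 2.212162
  y ← -0.700000 + (0.17/2)·(1.305000 + 2.212162) = -0.401041
t=1.370000, y=-0.401041:
  k1 = f(1.370000, -0.401041) = 2.385657
  k2 = f(1.540000, 0.004521) = 3.706171
  y ← -0.401041 + (0.17/2)·(2.385657 + 3.706171) = 0.116764
t=1.540000, y=0.116764:
  k1 = f(1.540000, 0.116764) = 3.958720
  k2 = f(1.710000, 0.789747) = 5.880930
  y ← 0.116764 + (0.17/2)·(3.958720 + 5.880930) = 0.953134
y(1.71) ≈ 0.9531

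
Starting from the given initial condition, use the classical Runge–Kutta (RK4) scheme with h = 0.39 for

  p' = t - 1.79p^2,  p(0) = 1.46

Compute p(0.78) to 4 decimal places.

0.6552

RK4: k1 = f(t_n, p_n); k2 = f(t_n + h/2, p_n + (h/2)·k1); k3 = f(t_n + h/2, p_n + (h/2)·k2); k4 = f(t_n + h, p_n + h·k3); p_{n+1} = p_n + (h/6)·(k1 + 2k2 + 2k3 + k4).
t=0.000000, p=1.460000:
  k1 = f(0.000000, 1.460000) = -3.815564
  k2 = f(0.195000, 0.715965) = -0.722565
  k3 = f(0.195000, 1.319100) = -2.919644
  k4 = f(0.390000, 0.321339) = 0.205167
  p ← 1.460000 + (0.39/6)·(k1 + 2k2 + 2k3 + k4) = 0.751837
t=0.390000, p=0.751837:
  k1 = f(0.390000, 0.751837) = -0.621814
  k2 = f(0.585000, 0.630583) = -0.126767
  k3 = f(0.585000, 0.727117) = -0.361373
  k4 = f(0.780000, 0.610902) = 0.111970
  p ← 0.751837 + (0.39/6)·(k1 + 2k2 + 2k3 + k4) = 0.655239
p(0.78) ≈ 0.6552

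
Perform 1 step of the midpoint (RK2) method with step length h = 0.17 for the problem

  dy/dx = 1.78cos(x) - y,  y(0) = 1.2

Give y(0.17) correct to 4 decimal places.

Midpoint: k1 = f(x_n, y_n); k2 = f(x_n + h/2, y_n + (h/2)·k1); y_{n+1} = y_n + h·k2.
x=0.000000, y=1.200000:
  k1 = f(0.000000, 1.200000) = 0.580000
  k2 = f(0.085000, 1.249300) = 0.524274
  y ← 1.200000 + 0.17·0.524274 = 1.289127
y(0.17) ≈ 1.2891

1.2891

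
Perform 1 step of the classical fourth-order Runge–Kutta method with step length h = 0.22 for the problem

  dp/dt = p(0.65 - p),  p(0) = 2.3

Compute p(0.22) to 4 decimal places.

RK4: k1 = f(t_n, p_n); k2 = f(t_n + h/2, p_n + (h/2)·k1); k3 = f(t_n + h/2, p_n + (h/2)·k2); k4 = f(t_n + h, p_n + h·k3); p_{n+1} = p_n + (h/6)·(k1 + 2k2 + 2k3 + k4).
t=0.000000, p=2.300000:
  k1 = f(0.000000, 2.300000) = -3.795000
  k2 = f(0.110000, 1.882550) = -2.320337
  k3 = f(0.110000, 2.044763) = -2.851960
  k4 = f(0.220000, 1.672569) = -1.710317
  p ← 2.300000 + (0.22/6)·(k1 + 2k2 + 2k3 + k4) = 1.718837
p(0.22) ≈ 1.7188

1.7188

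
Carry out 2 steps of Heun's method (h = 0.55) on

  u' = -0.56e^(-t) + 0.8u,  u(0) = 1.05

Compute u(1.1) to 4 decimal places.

Heun: k1 = f(t_n, u_n); k2 = f(t_n + h, u_n + h·k1); u_{n+1} = u_n + (h/2)·(k1 + k2).
t=0.000000, u=1.050000:
  k1 = f(0.000000, 1.050000) = 0.280000
  k2 = f(0.550000, 1.204000) = 0.640108
  u ← 1.050000 + (0.55/2)·(0.280000 + 0.640108) = 1.303030
t=0.550000, u=1.303030:
  k1 = f(0.550000, 1.303030) = 0.719332
  k2 = f(1.100000, 1.698662) = 1.172522
  u ← 1.303030 + (0.55/2)·(0.719332 + 1.172522) = 1.823290
u(1.1) ≈ 1.8233

1.8233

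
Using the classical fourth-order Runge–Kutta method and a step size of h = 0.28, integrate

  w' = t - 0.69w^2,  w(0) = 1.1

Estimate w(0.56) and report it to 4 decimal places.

0.8987

RK4: k1 = f(t_n, w_n); k2 = f(t_n + h/2, w_n + (h/2)·k1); k3 = f(t_n + h/2, w_n + (h/2)·k2); k4 = f(t_n + h, w_n + h·k3); w_{n+1} = w_n + (h/6)·(k1 + 2k2 + 2k3 + k4).
t=0.000000, w=1.100000:
  k1 = f(0.000000, 1.100000) = -0.834900
  k2 = f(0.140000, 0.983114) = -0.526894
  k3 = f(0.140000, 1.026235) = -0.586679
  k4 = f(0.280000, 0.935730) = -0.324157
  w ← 1.100000 + (0.28/6)·(k1 + 2k2 + 2k3 + k4) = 0.941977
t=0.280000, w=0.941977:
  k1 = f(0.280000, 0.941977) = -0.332251
  k2 = f(0.420000, 0.895462) = -0.133278
  k3 = f(0.420000, 0.923318) = -0.168236
  k4 = f(0.560000, 0.894871) = 0.007452
  w ← 0.941977 + (0.28/6)·(k1 + 2k2 + 2k3 + k4) = 0.898679
w(0.56) ≈ 0.8987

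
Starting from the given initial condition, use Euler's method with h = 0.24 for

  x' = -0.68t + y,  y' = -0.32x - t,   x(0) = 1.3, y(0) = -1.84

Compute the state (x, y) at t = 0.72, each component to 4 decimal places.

Euler on (x,y): x_{n+1} = x_n + h·x', y_{n+1} = y_n + h·y'.
0.000000: (1.300000, -1.840000); f=(-1.840000, -0.416000) → (0.858400, -1.939840)
0.240000: (0.858400, -1.939840); f=(-2.103040, -0.514688) → (0.353670, -2.063365)
0.480000: (0.353670, -2.063365); f=(-2.389765, -0.593175) → (-0.219873, -2.205727)
(x(0.72), y(0.72)) ≈ (-0.2199, -2.2057)

-0.2199, -2.2057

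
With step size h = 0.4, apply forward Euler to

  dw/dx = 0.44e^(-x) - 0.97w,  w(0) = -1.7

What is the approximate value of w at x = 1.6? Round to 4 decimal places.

Euler: w_{n+1} = w_n + h·f(x_n, w_n).
x=0.000000, w=-1.700000: f=2.089000 → w ← -1.700000 + 0.4·2.089000 = -0.864400
x=0.400000, w=-0.864400: f=1.133409 → w ← -0.864400 + 0.4·1.133409 = -0.411036
x=0.800000, w=-0.411036: f=0.596410 → w ← -0.411036 + 0.4·0.596410 = -0.172472
x=1.200000, w=-0.172472: f=0.299824 → w ← -0.172472 + 0.4·0.299824 = -0.052543
w(1.6) ≈ -0.0525

-0.0525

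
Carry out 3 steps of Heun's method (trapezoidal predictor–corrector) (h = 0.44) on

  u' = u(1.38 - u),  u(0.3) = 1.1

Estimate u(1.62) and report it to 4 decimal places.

Heun: k1 = f(s_n, u_n); k2 = f(s_n + h, u_n + h·k1); u_{n+1} = u_n + (h/2)·(k1 + k2).
s=0.300000, u=1.100000:
  k1 = f(0.300000, 1.100000) = 0.308000
  k2 = f(0.740000, 1.235520) = 0.178508
  u ← 1.100000 + (0.44/2)·(0.308000 + 0.178508) = 1.207032
s=0.740000, u=1.207032:
  k1 = f(0.740000, 1.207032) = 0.208778
  k2 = f(1.180000, 1.298894) = 0.105348
  u ← 1.207032 + (0.44/2)·(0.208778 + 0.105348) = 1.276139
s=1.180000, u=1.276139:
  k1 = f(1.180000, 1.276139) = 0.132541
  k2 = f(1.620000, 1.334457) = 0.060775
  u ← 1.276139 + (0.44/2)·(0.132541 + 0.060775) = 1.318669
u(1.62) ≈ 1.3187

1.3187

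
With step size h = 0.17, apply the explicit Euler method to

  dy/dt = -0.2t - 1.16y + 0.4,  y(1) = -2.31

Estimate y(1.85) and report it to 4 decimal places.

Euler: y_{n+1} = y_n + h·f(t_n, y_n).
t=1.000000, y=-2.310000: f=2.879600 → y ← -2.310000 + 0.17·2.879600 = -1.820468
t=1.170000, y=-1.820468: f=2.277743 → y ← -1.820468 + 0.17·2.277743 = -1.433252
t=1.340000, y=-1.433252: f=1.794572 → y ← -1.433252 + 0.17·1.794572 = -1.128174
t=1.510000, y=-1.128174: f=1.406682 → y ← -1.128174 + 0.17·1.406682 = -0.889038
t=1.680000, y=-0.889038: f=1.095285 → y ← -0.889038 + 0.17·1.095285 = -0.702840
y(1.85) ≈ -0.7028

-0.7028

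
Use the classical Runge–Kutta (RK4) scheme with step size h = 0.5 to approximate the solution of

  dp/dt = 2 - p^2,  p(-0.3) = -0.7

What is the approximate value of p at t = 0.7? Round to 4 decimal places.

0.9864

RK4: k1 = f(t_n, p_n); k2 = f(t_n + h/2, p_n + (h/2)·k1); k3 = f(t_n + h/2, p_n + (h/2)·k2); k4 = f(t_n + h, p_n + h·k3); p_{n+1} = p_n + (h/6)·(k1 + 2k2 + 2k3 + k4).
t=-0.300000, p=-0.700000:
  k1 = f(-0.300000, -0.700000) = 1.510000
  k2 = f(-0.050000, -0.322500) = 1.895994
  k3 = f(-0.050000, -0.226002) = 1.948923
  k4 = f(0.200000, 0.274462) = 1.924671
  p ← -0.700000 + (0.5/6)·(k1 + 2k2 + 2k3 + k4) = 0.227042
t=0.200000, p=0.227042:
  k1 = f(0.200000, 0.227042) = 1.948452
  k2 = f(0.450000, 0.714155) = 1.489983
  k3 = f(0.450000, 0.599538) = 1.640555
  k4 = f(0.700000, 1.047319) = 0.903122
  p ← 0.227042 + (0.5/6)·(k1 + 2k2 + 2k3 + k4) = 0.986429
p(0.7) ≈ 0.9864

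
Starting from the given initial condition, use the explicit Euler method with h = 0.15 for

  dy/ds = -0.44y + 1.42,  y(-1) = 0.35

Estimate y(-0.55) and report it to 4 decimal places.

0.8829

Euler: y_{n+1} = y_n + h·f(s_n, y_n).
s=-1.000000, y=0.350000: f=1.266000 → y ← 0.350000 + 0.15·1.266000 = 0.539900
s=-0.850000, y=0.539900: f=1.182444 → y ← 0.539900 + 0.15·1.182444 = 0.717267
s=-0.700000, y=0.717267: f=1.104403 → y ← 0.717267 + 0.15·1.104403 = 0.882927
y(-0.55) ≈ 0.8829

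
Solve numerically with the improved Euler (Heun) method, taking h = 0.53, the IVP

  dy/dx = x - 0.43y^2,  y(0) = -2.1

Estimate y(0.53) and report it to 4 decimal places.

Heun: k1 = f(x_n, y_n); k2 = f(x_n + h, y_n + h·k1); y_{n+1} = y_n + (h/2)·(k1 + k2).
x=0.000000, y=-2.100000:
  k1 = f(0.000000, -2.100000) = -1.896300
  k2 = f(0.530000, -3.105039) = -3.615745
  y ← -2.100000 + (0.53/2)·(-1.896300 + (-3.615745)) = -3.560692
y(0.53) ≈ -3.5607

-3.5607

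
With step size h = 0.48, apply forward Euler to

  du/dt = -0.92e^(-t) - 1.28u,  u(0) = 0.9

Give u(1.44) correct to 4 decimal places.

Euler: u_{n+1} = u_n + h·f(t_n, u_n).
t=0.000000, u=0.900000: f=-2.072000 → u ← 0.900000 + 0.48·(-2.072000) = -0.094560
t=0.480000, u=-0.094560: f=-0.448244 → u ← -0.094560 + 0.48·(-0.448244) = -0.309717
t=0.960000, u=-0.309717: f=0.044176 → u ← -0.309717 + 0.48·0.044176 = -0.288512
u(1.44) ≈ -0.2885

-0.2885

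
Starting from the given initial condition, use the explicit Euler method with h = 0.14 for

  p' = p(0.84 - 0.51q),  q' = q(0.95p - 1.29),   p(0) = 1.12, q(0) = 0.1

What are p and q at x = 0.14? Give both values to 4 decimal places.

1.2437, 0.0968

Euler on (p,q): p_{n+1} = p_n + h·p', q_{n+1} = q_n + h·q'.
0.000000: (1.120000, 0.100000); f=(0.883680, -0.022600) → (1.243715, 0.096836)
(p(0.14), q(0.14)) ≈ (1.2437, 0.0968)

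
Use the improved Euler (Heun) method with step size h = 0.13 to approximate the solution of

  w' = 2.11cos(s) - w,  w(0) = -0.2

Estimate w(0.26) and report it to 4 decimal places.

0.3208

Heun: k1 = f(s_n, w_n); k2 = f(s_n + h, w_n + h·k1); w_{n+1} = w_n + (h/2)·(k1 + k2).
s=0.000000, w=-0.200000:
  k1 = f(0.000000, -0.200000) = 2.310000
  k2 = f(0.130000, 0.100300) = 1.991896
  w ← -0.200000 + (0.13/2)·(2.310000 + 1.991896) = 0.079623
s=0.130000, w=0.079623:
  k1 = f(0.130000, 0.079623) = 2.012572
  k2 = f(0.260000, 0.341258) = 1.697825
  w ← 0.079623 + (0.13/2)·(2.012572 + 1.697825) = 0.320799
w(0.26) ≈ 0.3208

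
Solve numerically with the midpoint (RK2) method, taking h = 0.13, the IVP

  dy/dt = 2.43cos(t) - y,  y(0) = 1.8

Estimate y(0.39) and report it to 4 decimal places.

1.9815

Midpoint: k1 = f(t_n, y_n); k2 = f(t_n + h/2, y_n + (h/2)·k1); y_{n+1} = y_n + h·k2.
t=0.000000, y=1.800000:
  k1 = f(0.000000, 1.800000) = 0.630000
  k2 = f(0.065000, 1.840950) = 0.583918
  y ← 1.800000 + 0.13·0.583918 = 1.875909
t=0.130000, y=1.875909:
  k1 = f(0.130000, 1.875909) = 0.533586
  k2 = f(0.195000, 1.910592) = 0.473353
  y ← 1.875909 + 0.13·0.473353 = 1.937445
t=0.260000, y=1.937445:
  k1 = f(0.260000, 1.937445) = 0.410882
  k2 = f(0.325000, 1.964153) = 0.338639
  y ← 1.937445 + 0.13·0.338639 = 1.981468
y(0.39) ≈ 1.9815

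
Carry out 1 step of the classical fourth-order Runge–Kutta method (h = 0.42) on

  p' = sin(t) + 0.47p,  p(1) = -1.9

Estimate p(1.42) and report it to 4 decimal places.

-1.8845

RK4: k1 = f(t_n, p_n); k2 = f(t_n + h/2, p_n + (h/2)·k1); k3 = f(t_n + h/2, p_n + (h/2)·k2); k4 = f(t_n + h, p_n + h·k3); p_{n+1} = p_n + (h/6)·(k1 + 2k2 + 2k3 + k4).
t=1.000000, p=-1.900000:
  k1 = f(1.000000, -1.900000) = -0.051529
  k2 = f(1.210000, -1.910821) = 0.037530
  k3 = f(1.210000, -1.892119) = 0.046320
  k4 = f(1.420000, -1.880546) = 0.104795
  p ← -1.900000 + (0.42/6)·(k1 + 2k2 + 2k3 + k4) = -1.884532
p(1.42) ≈ -1.8845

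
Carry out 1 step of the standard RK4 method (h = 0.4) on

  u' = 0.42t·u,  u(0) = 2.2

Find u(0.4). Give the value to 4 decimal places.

RK4: k1 = f(t_n, u_n); k2 = f(t_n + h/2, u_n + (h/2)·k1); k3 = f(t_n + h/2, u_n + (h/2)·k2); k4 = f(t_n + h, u_n + h·k3); u_{n+1} = u_n + (h/6)·(k1 + 2k2 + 2k3 + k4).
t=0.000000, u=2.200000:
  k1 = f(0.000000, 2.200000) = 0.000000
  k2 = f(0.200000, 2.200000) = 0.184800
  k3 = f(0.200000, 2.236960) = 0.187905
  k4 = f(0.400000, 2.275162) = 0.382227
  u ← 2.200000 + (0.4/6)·(k1 + 2k2 + 2k3 + k4) = 2.275176
u(0.4) ≈ 2.2752

2.2752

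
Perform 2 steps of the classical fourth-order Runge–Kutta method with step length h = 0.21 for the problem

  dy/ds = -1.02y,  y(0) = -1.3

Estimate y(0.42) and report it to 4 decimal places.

RK4: k1 = f(s_n, y_n); k2 = f(s_n + h/2, y_n + (h/2)·k1); k3 = f(s_n + h/2, y_n + (h/2)·k2); k4 = f(s_n + h, y_n + h·k3); y_{n+1} = y_n + (h/6)·(k1 + 2k2 + 2k3 + k4).
s=0.000000, y=-1.300000:
  k1 = f(0.000000, -1.300000) = 1.326000
  k2 = f(0.105000, -1.160770) = 1.183985
  k3 = f(0.105000, -1.175682) = 1.199195
  k4 = f(0.210000, -1.048169) = 1.069132
  y ← -1.300000 + (0.21/6)·(k1 + 2k2 + 2k3 + k4) = -1.049348
s=0.210000, y=-1.049348:
  k1 = f(0.210000, -1.049348) = 1.070335
  k2 = f(0.315000, -0.936963) = 0.955702
  k3 = f(0.315000, -0.948999) = 0.967979
  k4 = f(0.420000, -0.846072) = 0.862994
  y ← -1.049348 + (0.21/6)·(k1 + 2k2 + 2k3 + k4) = -0.847024
y(0.42) ≈ -0.8470

-0.8470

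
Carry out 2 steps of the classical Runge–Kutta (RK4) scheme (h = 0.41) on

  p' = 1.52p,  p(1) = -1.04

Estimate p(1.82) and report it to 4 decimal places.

-3.6135

RK4: k1 = f(x_n, p_n); k2 = f(x_n + h/2, p_n + (h/2)·k1); k3 = f(x_n + h/2, p_n + (h/2)·k2); k4 = f(x_n + h, p_n + h·k3); p_{n+1} = p_n + (h/6)·(k1 + 2k2 + 2k3 + k4).
x=1.000000, p=-1.040000:
  k1 = f(1.000000, -1.040000) = -1.580800
  k2 = f(1.205000, -1.364064) = -2.073377
  k3 = f(1.205000, -1.465042) = -2.226864
  k4 = f(1.410000, -1.953014) = -2.968582
  p ← -1.040000 + (0.41/6)·(k1 + 2k2 + 2k3 + k4) = -1.938574
x=1.410000, p=-1.938574:
  k1 = f(1.410000, -1.938574) = -2.946633
  k2 = f(1.615000, -2.542634) = -3.864803
  k3 = f(1.615000, -2.730859) = -4.150905
  k4 = f(1.820000, -3.640445) = -5.533477
  p ← -1.938574 + (0.41/6)·(k1 + 2k2 + 2k3 + k4) = -3.613528
p(1.82) ≈ -3.6135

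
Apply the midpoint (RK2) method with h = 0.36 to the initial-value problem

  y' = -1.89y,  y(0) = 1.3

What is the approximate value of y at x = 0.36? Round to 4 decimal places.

Midpoint: k1 = f(x_n, y_n); k2 = f(x_n + h/2, y_n + (h/2)·k1); y_{n+1} = y_n + h·k2.
x=0.000000, y=1.300000:
  k1 = f(0.000000, 1.300000) = -2.457000
  k2 = f(0.180000, 0.857740) = -1.621129
  y ← 1.300000 + 0.36·(-1.621129) = 0.716394
y(0.36) ≈ 0.7164

0.7164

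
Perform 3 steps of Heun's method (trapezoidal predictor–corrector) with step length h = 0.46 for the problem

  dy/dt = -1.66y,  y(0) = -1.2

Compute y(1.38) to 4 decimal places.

-0.1766

Heun: k1 = f(t_n, y_n); k2 = f(t_n + h, y_n + h·k1); y_{n+1} = y_n + (h/2)·(k1 + k2).
t=0.000000, y=-1.200000:
  k1 = f(0.000000, -1.200000) = 1.992000
  k2 = f(0.460000, -0.283680) = 0.470909
  y ← -1.200000 + (0.46/2)·(1.992000 + 0.470909) = -0.633531
t=0.460000, y=-0.633531:
  k1 = f(0.460000, -0.633531) = 1.051661
  k2 = f(0.920000, -0.149767) = 0.248613
  y ← -0.633531 + (0.46/2)·(1.051661 + 0.248613) = -0.334468
t=0.920000, y=-0.334468:
  k1 = f(0.920000, -0.334468) = 0.555217
  k2 = f(1.380000, -0.079068) = 0.131253
  y ← -0.334468 + (0.46/2)·(0.555217 + 0.131253) = -0.176580
y(1.38) ≈ -0.1766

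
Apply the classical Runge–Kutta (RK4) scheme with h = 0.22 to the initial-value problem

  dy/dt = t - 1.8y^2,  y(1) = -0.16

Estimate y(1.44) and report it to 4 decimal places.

0.3529

RK4: k1 = f(t_n, y_n); k2 = f(t_n + h/2, y_n + (h/2)·k1); k3 = f(t_n + h/2, y_n + (h/2)·k2); k4 = f(t_n + h, y_n + h·k3); y_{n+1} = y_n + (h/6)·(k1 + 2k2 + 2k3 + k4).
t=1.000000, y=-0.160000:
  k1 = f(1.000000, -0.160000) = 0.953920
  k2 = f(1.110000, -0.055069) = 1.104541
  k3 = f(1.110000, -0.038500) = 1.107332
  k4 = f(1.220000, 0.083613) = 1.207416
  y ← -0.160000 + (0.22/6)·(k1 + 2k2 + 2k3 + k4) = 0.081453
t=1.220000, y=0.081453:
  k1 = f(1.220000, 0.081453) = 1.208058
  k2 = f(1.330000, 0.214339) = 1.247306
  k3 = f(1.330000, 0.218657) = 1.243941
  k4 = f(1.440000, 0.355120) = 1.213002
  y ← 0.081453 + (0.22/6)·(k1 + 2k2 + 2k3 + k4) = 0.352917
y(1.44) ≈ 0.3529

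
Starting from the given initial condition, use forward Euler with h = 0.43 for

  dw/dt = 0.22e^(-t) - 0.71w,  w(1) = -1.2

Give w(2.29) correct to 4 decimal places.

-0.3551

Euler: w_{n+1} = w_n + h·f(t_n, w_n).
t=1.000000, w=-1.200000: f=0.932933 → w ← -1.200000 + 0.43·0.932933 = -0.798839
t=1.430000, w=-0.798839: f=0.619823 → w ← -0.798839 + 0.43·0.619823 = -0.532315
t=1.860000, w=-0.532315: f=0.412191 → w ← -0.532315 + 0.43·0.412191 = -0.355072
w(2.29) ≈ -0.3551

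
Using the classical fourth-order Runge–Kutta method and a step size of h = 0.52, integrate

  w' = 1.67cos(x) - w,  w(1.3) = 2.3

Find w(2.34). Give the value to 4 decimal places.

0.4690

RK4: k1 = f(x_n, w_n); k2 = f(x_n + h/2, w_n + (h/2)·k1); k3 = f(x_n + h/2, w_n + (h/2)·k2); k4 = f(x_n + h, w_n + h·k3); w_{n+1} = w_n + (h/6)·(k1 + 2k2 + 2k3 + k4).
x=1.300000, w=2.300000:
  k1 = f(1.300000, 2.300000) = -1.853277
  k2 = f(1.560000, 1.818148) = -1.800118
  k3 = f(1.560000, 1.831969) = -1.813940
  k4 = f(1.820000, 1.356751) = -1.768627
  w ← 2.300000 + (0.52/6)·(k1 + 2k2 + 2k3 + k4) = 1.359665
x=1.820000, w=1.359665:
  k1 = f(1.820000, 1.359665) = -1.771541
  k2 = f(2.080000, 0.899064) = -1.713159
  k3 = f(2.080000, 0.914243) = -1.728339
  k4 = f(2.340000, 0.460929) = -1.622520
  w ← 1.359665 + (0.52/6)·(k1 + 2k2 + 2k3 + k4) = 0.468987
w(2.34) ≈ 0.4690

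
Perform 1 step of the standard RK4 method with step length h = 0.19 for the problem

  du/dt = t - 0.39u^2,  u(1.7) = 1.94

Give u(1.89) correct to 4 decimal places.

RK4: k1 = f(t_n, u_n); k2 = f(t_n + h/2, u_n + (h/2)·k1); k3 = f(t_n + h/2, u_n + (h/2)·k2); k4 = f(t_n + h, u_n + h·k3); u_{n+1} = u_n + (h/6)·(k1 + 2k2 + 2k3 + k4).
t=1.700000, u=1.940000:
  k1 = f(1.700000, 1.940000) = 0.232196
  k2 = f(1.795000, 1.962059) = 0.293627
  k3 = f(1.795000, 1.967895) = 0.284682
  k4 = f(1.890000, 1.994090) = 0.339206
  u ← 1.940000 + (0.19/6)·(k1 + 2k2 + 2k3 + k4) = 1.994721
u(1.89) ≈ 1.9947

1.9947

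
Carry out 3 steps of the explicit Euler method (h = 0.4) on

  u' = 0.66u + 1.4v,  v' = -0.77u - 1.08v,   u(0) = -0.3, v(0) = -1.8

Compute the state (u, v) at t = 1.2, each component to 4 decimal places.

-2.9312, 0.6431

Euler on (u,v): u_{n+1} = u_n + h·u', v_{n+1} = v_n + h·v'.
0.000000: (-0.300000, -1.800000); f=(-2.718000, 2.175000) → (-1.387200, -0.930000)
0.400000: (-1.387200, -0.930000); f=(-2.217552, 2.072544) → (-2.274221, -0.100982)
0.800000: (-2.274221, -0.100982); f=(-1.642361, 1.860211) → (-2.931165, 0.643102)
(u(1.2), v(1.2)) ≈ (-2.9312, 0.6431)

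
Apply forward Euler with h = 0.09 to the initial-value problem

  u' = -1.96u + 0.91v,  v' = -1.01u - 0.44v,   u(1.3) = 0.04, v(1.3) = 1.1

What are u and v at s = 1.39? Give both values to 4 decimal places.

Euler on (u,v): u_{n+1} = u_n + h·u', v_{n+1} = v_n + h·v'.
1.300000: (0.040000, 1.100000); f=(0.922600, -0.524400) → (0.123034, 1.052804)
(u(1.39), v(1.39)) ≈ (0.1230, 1.0528)

0.1230, 1.0528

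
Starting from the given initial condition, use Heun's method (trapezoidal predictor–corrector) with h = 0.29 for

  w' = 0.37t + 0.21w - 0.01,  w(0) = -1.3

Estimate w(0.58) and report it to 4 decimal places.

-1.4103

Heun: k1 = f(t_n, w_n); k2 = f(t_n + h, w_n + h·k1); w_{n+1} = w_n + (h/2)·(k1 + k2).
t=0.000000, w=-1.300000:
  k1 = f(0.000000, -1.300000) = -0.283000
  k2 = f(0.290000, -1.382070) = -0.192935
  w ← -1.300000 + (0.29/2)·(-0.283000 + (-0.192935)) = -1.369011
t=0.290000, w=-1.369011:
  k1 = f(0.290000, -1.369011) = -0.190192
  k2 = f(0.580000, -1.424166) = -0.094475
  w ← -1.369011 + (0.29/2)·(-0.190192 + (-0.094475)) = -1.410287
w(0.58) ≈ -1.4103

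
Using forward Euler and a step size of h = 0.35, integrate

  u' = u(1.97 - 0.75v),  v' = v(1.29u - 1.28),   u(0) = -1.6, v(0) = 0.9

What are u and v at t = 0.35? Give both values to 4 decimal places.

-2.3252, -0.1534

Euler on (u,v): u_{n+1} = u_n + h·u', v_{n+1} = v_n + h·v'.
0.000000: (-1.600000, 0.900000); f=(-2.072000, -3.009600) → (-2.325200, -0.153360)
(u(0.35), v(0.35)) ≈ (-2.3252, -0.1534)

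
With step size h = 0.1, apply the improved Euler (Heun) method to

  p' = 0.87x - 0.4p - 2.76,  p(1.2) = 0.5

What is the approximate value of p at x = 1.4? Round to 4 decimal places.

Heun: k1 = f(x_n, p_n); k2 = f(x_n + h, p_n + h·k1); p_{n+1} = p_n + (h/2)·(k1 + k2).
x=1.200000, p=0.500000:
  k1 = f(1.200000, 0.500000) = -1.916000
  k2 = f(1.300000, 0.308400) = -1.752360
  p ← 0.500000 + (0.1/2)·(-1.916000 + (-1.752360)) = 0.316582
x=1.300000, p=0.316582:
  k1 = f(1.300000, 0.316582) = -1.755633
  k2 = f(1.400000, 0.141019) = -1.598407
  p ← 0.316582 + (0.1/2)·(-1.755633 + (-1.598407)) = 0.148880
p(1.4) ≈ 0.1489

0.1489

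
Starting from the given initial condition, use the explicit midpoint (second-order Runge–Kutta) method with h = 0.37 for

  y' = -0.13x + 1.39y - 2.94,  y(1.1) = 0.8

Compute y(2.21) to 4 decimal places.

-4.2412

Midpoint: k1 = f(x_n, y_n); k2 = f(x_n + h/2, y_n + (h/2)·k1); y_{n+1} = y_n + h·k2.
x=1.100000, y=0.800000:
  k1 = f(1.100000, 0.800000) = -1.971000
  k2 = f(1.285000, 0.435365) = -2.501893
  y ← 0.800000 + 0.37·(-2.501893) = -0.125700
x=1.470000, y=-0.125700:
  k1 = f(1.470000, -0.125700) = -3.305823
  k2 = f(1.655000, -0.737278) = -4.179966
  y ← -0.125700 + 0.37·(-4.179966) = -1.672288
x=1.840000, y=-1.672288:
  k1 = f(1.840000, -1.672288) = -5.503680
  k2 = f(2.025000, -2.690468) = -6.943001
  y ← -1.672288 + 0.37·(-6.943001) = -4.241198
y(2.21) ≈ -4.2412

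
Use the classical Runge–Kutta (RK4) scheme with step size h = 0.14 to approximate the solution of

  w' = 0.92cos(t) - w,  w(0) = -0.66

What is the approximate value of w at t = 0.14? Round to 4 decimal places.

RK4: k1 = f(t_n, w_n); k2 = f(t_n + h/2, w_n + (h/2)·k1); k3 = f(t_n + h/2, w_n + (h/2)·k2); k4 = f(t_n + h, w_n + h·k3); w_{n+1} = w_n + (h/6)·(k1 + 2k2 + 2k3 + k4).
t=0.000000, w=-0.660000:
  k1 = f(0.000000, -0.660000) = 1.580000
  k2 = f(0.070000, -0.549400) = 1.467147
  k3 = f(0.070000, -0.557300) = 1.475047
  k4 = f(0.140000, -0.453493) = 1.364492
  w ← -0.660000 + (0.14/6)·(k1 + 2k2 + 2k3 + k4) = -0.453993
w(0.14) ≈ -0.4540

-0.4540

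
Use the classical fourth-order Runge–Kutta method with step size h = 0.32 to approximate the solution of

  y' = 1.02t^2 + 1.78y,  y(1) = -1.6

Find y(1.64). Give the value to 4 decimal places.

RK4: k1 = f(t_n, y_n); k2 = f(t_n + h/2, y_n + (h/2)·k1); k3 = f(t_n + h/2, y_n + (h/2)·k2); k4 = f(t_n + h, y_n + h·k3); y_{n+1} = y_n + (h/6)·(k1 + 2k2 + 2k3 + k4).
t=1.000000, y=-1.600000:
  k1 = f(1.000000, -1.600000) = -1.828000
  k2 = f(1.160000, -1.892480) = -1.996102
  k3 = f(1.160000, -1.919376) = -2.043978
  k4 = f(1.320000, -2.254073) = -2.235002
  y ← -1.600000 + (0.32/6)·(k1 + 2k2 + 2k3 + k4) = -2.247635
t=1.320000, y=-2.247635:
  k1 = f(1.320000, -2.247635) = -2.223543
  k2 = f(1.480000, -2.603402) = -2.399848
  k3 = f(1.480000, -2.631611) = -2.450060
  k4 = f(1.640000, -3.031654) = -2.652953
  y ← -2.247635 + (0.32/6)·(k1 + 2k2 + 2k3 + k4) = -3.025039
y(1.64) ≈ -3.0250

-3.0250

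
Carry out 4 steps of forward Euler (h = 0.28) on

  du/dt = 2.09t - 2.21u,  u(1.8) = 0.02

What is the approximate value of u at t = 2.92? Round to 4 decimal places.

Euler: u_{n+1} = u_n + h·f(t_n, u_n).
t=1.800000, u=0.020000: f=3.717800 → u ← 0.020000 + 0.28·3.717800 = 1.060984
t=2.080000, u=1.060984: f=2.002425 → u ← 1.060984 + 0.28·2.002425 = 1.621663
t=2.360000, u=1.621663: f=1.348525 → u ← 1.621663 + 0.28·1.348525 = 1.999250
t=2.640000, u=1.999250: f=1.099258 → u ← 1.999250 + 0.28·1.099258 = 2.307042
u(2.92) ≈ 2.3070

2.3070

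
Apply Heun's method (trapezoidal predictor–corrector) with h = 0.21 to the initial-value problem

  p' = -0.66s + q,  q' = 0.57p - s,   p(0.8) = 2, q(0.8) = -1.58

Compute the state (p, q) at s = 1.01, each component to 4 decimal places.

Heun on (p,q): k1 = f(s_n, state_n); k2 = f(s_n + h, state_n + h·k1); state_{n+1} = state_n + (h/2)·(k1 + k2).
0.800000: (2.000000, -1.580000)
  k1 = (-2.108000, 0.340000)
  predictor → (1.557320, -1.508600)
  k2 = (-2.175200, -0.122328)
  → (1.550264, -1.557144)
(p(1.01), q(1.01)) ≈ (1.5503, -1.5571)

1.5503, -1.5571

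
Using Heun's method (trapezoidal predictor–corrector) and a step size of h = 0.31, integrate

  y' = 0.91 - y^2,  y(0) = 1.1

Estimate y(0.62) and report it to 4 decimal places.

1.0020

Heun: k1 = f(x_n, y_n); k2 = f(x_n + h, y_n + h·k1); y_{n+1} = y_n + (h/2)·(k1 + k2).
x=0.000000, y=1.100000:
  k1 = f(0.000000, 1.100000) = -0.300000
  k2 = f(0.310000, 1.007000) = -0.104049
  y ← 1.100000 + (0.31/2)·(-0.300000 + (-0.104049)) = 1.037372
x=0.310000, y=1.037372:
  k1 = f(0.310000, 1.037372) = -0.166142
  k2 = f(0.620000, 0.985869) = -0.061937
  y ← 1.037372 + (0.31/2)·(-0.166142 + (-0.061937)) = 1.002020
y(0.62) ≈ 1.0020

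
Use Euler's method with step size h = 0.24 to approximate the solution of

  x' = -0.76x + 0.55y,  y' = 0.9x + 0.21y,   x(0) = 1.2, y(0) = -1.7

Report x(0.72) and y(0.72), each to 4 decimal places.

0.1510, -1.4224

Euler on (x,y): x_{n+1} = x_n + h·x', y_{n+1} = y_n + h·y'.
0.000000: (1.200000, -1.700000); f=(-1.847000, 0.723000) → (0.756720, -1.526480)
0.240000: (0.756720, -1.526480); f=(-1.414671, 0.360487) → (0.417199, -1.439963)
0.480000: (0.417199, -1.439963); f=(-1.109051, 0.073087) → (0.151027, -1.422422)
(x(0.72), y(0.72)) ≈ (0.1510, -1.4224)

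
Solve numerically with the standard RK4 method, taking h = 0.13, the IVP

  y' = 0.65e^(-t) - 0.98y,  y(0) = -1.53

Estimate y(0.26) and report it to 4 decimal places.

RK4: k1 = f(t_n, y_n); k2 = f(t_n + h/2, y_n + (h/2)·k1); k3 = f(t_n + h/2, y_n + (h/2)·k2); k4 = f(t_n + h, y_n + h·k3); y_{n+1} = y_n + (h/6)·(k1 + 2k2 + 2k3 + k4).
t=0.000000, y=-1.530000:
  k1 = f(0.000000, -1.530000) = 2.149400
  k2 = f(0.065000, -1.390289) = 1.971577
  k3 = f(0.065000, -1.401847) = 1.982904
  k4 = f(0.130000, -1.272222) = 1.817540
  y ← -1.530000 + (0.13/6)·(k1 + 2k2 + 2k3 + k4) = -1.272689
t=0.130000, y=-1.272689:
  k1 = f(0.130000, -1.272689) = 1.817997
  k2 = f(0.195000, -1.154519) = 1.666271
  k3 = f(0.195000, -1.164381) = 1.675936
  k4 = f(0.260000, -1.054817) = 1.534904
  y ← -1.272689 + (0.13/6)·(k1 + 2k2 + 2k3 + k4) = -1.055214
y(0.26) ≈ -1.0552

-1.0552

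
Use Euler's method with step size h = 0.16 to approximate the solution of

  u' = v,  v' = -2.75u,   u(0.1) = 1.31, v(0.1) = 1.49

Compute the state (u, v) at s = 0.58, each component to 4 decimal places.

1.7317, -0.5133

Euler on (u,v): u_{n+1} = u_n + h·u', v_{n+1} = v_n + h·v'.
0.100000: (1.310000, 1.490000); f=(1.490000, -3.602500) → (1.548400, 0.913600)
0.260000: (1.548400, 0.913600); f=(0.913600, -4.258100) → (1.694576, 0.232304)
0.420000: (1.694576, 0.232304); f=(0.232304, -4.660084) → (1.731745, -0.513309)
(u(0.58), v(0.58)) ≈ (1.7317, -0.5133)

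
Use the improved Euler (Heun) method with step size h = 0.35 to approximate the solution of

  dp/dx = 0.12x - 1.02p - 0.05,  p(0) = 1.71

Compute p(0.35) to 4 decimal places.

1.2015

Heun: k1 = f(x_n, p_n); k2 = f(x_n + h, p_n + h·k1); p_{n+1} = p_n + (h/2)·(k1 + k2).
x=0.000000, p=1.710000:
  k1 = f(0.000000, 1.710000) = -1.794200
  k2 = f(0.350000, 1.082030) = -1.111671
  p ← 1.710000 + (0.35/2)·(-1.794200 + (-1.111671)) = 1.201473
p(0.35) ≈ 1.2015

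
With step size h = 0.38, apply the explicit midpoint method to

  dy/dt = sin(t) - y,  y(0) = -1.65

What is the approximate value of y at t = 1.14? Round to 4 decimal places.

Midpoint: k1 = f(t_n, y_n); k2 = f(t_n + h/2, y_n + (h/2)·k1); y_{n+1} = y_n + h·k2.
t=0.000000, y=-1.650000:
  k1 = f(0.000000, -1.650000) = 1.650000
  k2 = f(0.190000, -1.336500) = 1.525359
  y ← -1.650000 + 0.38·1.525359 = -1.070364
t=0.380000, y=-1.070364:
  k1 = f(0.380000, -1.070364) = 1.441284
  k2 = f(0.570000, -0.796520) = 1.336152
  y ← -1.070364 + 0.38·1.336152 = -0.562626
t=0.760000, y=-0.562626:
  k1 = f(0.760000, -0.562626) = 1.251547
  k2 = f(0.950000, -0.324832) = 1.138247
  y ← -0.562626 + 0.38·1.138247 = -0.130092
y(1.14) ≈ -0.1301

-0.1301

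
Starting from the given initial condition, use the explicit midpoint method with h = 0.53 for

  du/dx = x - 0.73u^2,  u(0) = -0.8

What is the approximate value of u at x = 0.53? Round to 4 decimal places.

-0.9897

Midpoint: k1 = f(x_n, u_n); k2 = f(x_n + h/2, u_n + (h/2)·k1); u_{n+1} = u_n + h·k2.
x=0.000000, u=-0.800000:
  k1 = f(0.000000, -0.800000) = -0.467200
  k2 = f(0.265000, -0.923808) = -0.357997
  u ← -0.800000 + 0.53·(-0.357997) = -0.989739
u(0.53) ≈ -0.9897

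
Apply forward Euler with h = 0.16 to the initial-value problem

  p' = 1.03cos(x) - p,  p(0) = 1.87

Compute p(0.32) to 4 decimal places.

Euler: p_{n+1} = p_n + h·f(x_n, p_n).
x=0.000000, p=1.870000: f=-0.840000 → p ← 1.870000 + 0.16·(-0.840000) = 1.735600
x=0.160000, p=1.735600: f=-0.718756 → p ← 1.735600 + 0.16·(-0.718756) = 1.620599
p(0.32) ≈ 1.6206

1.6206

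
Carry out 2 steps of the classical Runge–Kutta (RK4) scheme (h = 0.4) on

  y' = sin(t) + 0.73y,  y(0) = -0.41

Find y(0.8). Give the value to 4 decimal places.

-0.3616

RK4: k1 = f(t_n, y_n); k2 = f(t_n + h/2, y_n + (h/2)·k1); k3 = f(t_n + h/2, y_n + (h/2)·k2); k4 = f(t_n + h, y_n + h·k3); y_{n+1} = y_n + (h/6)·(k1 + 2k2 + 2k3 + k4).
t=0.000000, y=-0.410000:
  k1 = f(0.000000, -0.410000) = -0.299300
  k2 = f(0.200000, -0.469860) = -0.144328
  k3 = f(0.200000, -0.438866) = -0.121703
  k4 = f(0.400000, -0.458681) = 0.054581
  y ← -0.410000 + (0.4/6)·(k1 + 2k2 + 2k3 + k4) = -0.461785
t=0.400000, y=-0.461785:
  k1 = f(0.400000, -0.461785) = 0.052315
  k2 = f(0.600000, -0.451322) = 0.235177
  k3 = f(0.600000, -0.414750) = 0.261875
  k4 = f(0.800000, -0.357035) = 0.456720
  y ← -0.461785 + (0.4/6)·(k1 + 2k2 + 2k3 + k4) = -0.361576
y(0.8) ≈ -0.3616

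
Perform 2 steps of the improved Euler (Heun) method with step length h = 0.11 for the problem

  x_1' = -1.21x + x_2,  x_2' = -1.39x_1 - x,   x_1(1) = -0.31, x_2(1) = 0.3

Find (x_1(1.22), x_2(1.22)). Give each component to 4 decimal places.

Heun on (x_1,x_2): k1 = f(x_n, state_n); k2 = f(x_n + h, state_n + h·k1); state_{n+1} = state_n + (h/2)·(k1 + k2).
1.000000: (-0.310000, 0.300000)
  k1 = (-0.910000, -0.569100)
  predictor → (-0.410100, 0.237399)
  k2 = (-1.105701, -0.539961)
  → (-0.420864, 0.239002)
1.110000: (-0.420864, 0.239002)
  k1 = (-1.104098, -0.525000)
  predictor → (-0.542314, 0.181252)
  k2 = (-1.294948, -0.466183)
  → (-0.552811, 0.184487)
(x_1(1.22), x_2(1.22)) ≈ (-0.5528, 0.1845)

-0.5528, 0.1845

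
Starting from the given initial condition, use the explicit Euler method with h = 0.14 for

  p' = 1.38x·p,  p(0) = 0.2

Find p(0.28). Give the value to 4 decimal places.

Euler: p_{n+1} = p_n + h·f(x_n, p_n).
x=0.000000, p=0.200000: f=0.000000 → p ← 0.200000 + 0.14·0.000000 = 0.200000
x=0.140000, p=0.200000: f=0.038640 → p ← 0.200000 + 0.14·0.038640 = 0.205410
p(0.28) ≈ 0.2054

0.2054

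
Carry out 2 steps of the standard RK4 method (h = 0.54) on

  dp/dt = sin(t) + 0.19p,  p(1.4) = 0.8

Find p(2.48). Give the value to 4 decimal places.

RK4: k1 = f(t_n, p_n); k2 = f(t_n + h/2, p_n + (h/2)·k1); k3 = f(t_n + h/2, p_n + (h/2)·k2); k4 = f(t_n + h, p_n + h·k3); p_{n+1} = p_n + (h/6)·(k1 + 2k2 + 2k3 + k4).
t=1.400000, p=0.800000:
  k1 = f(1.400000, 0.800000) = 1.137450
  k2 = f(1.670000, 1.107111) = 1.205435
  k3 = f(1.670000, 1.125467) = 1.208922
  k4 = f(1.940000, 1.452818) = 1.208650
  p ← 0.800000 + (0.54/6)·(k1 + 2k2 + 2k3 + k4) = 1.445733
t=1.940000, p=1.445733:
  k1 = f(1.940000, 1.445733) = 1.207304
  k2 = f(2.210000, 1.771705) = 1.139195
  k3 = f(2.210000, 1.753316) = 1.135701
  k4 = f(2.480000, 2.059012) = 1.005586
  p ← 1.445733 + (0.54/6)·(k1 + 2k2 + 2k3 + k4) = 2.054375
p(2.48) ≈ 2.0544

2.0544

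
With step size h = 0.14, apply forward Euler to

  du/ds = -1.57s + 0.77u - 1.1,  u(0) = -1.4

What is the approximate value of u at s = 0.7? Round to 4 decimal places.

Euler: u_{n+1} = u_n + h·f(s_n, u_n).
s=0.000000, u=-1.400000: f=-2.178000 → u ← -1.400000 + 0.14·(-2.178000) = -1.704920
s=0.140000, u=-1.704920: f=-2.632588 → u ← -1.704920 + 0.14·(-2.632588) = -2.073482
s=0.280000, u=-2.073482: f=-3.136181 → u ← -2.073482 + 0.14·(-3.136181) = -2.512548
s=0.420000, u=-2.512548: f=-3.694062 → u ← -2.512548 + 0.14·(-3.694062) = -3.029716
s=0.560000, u=-3.029716: f=-4.312082 → u ← -3.029716 + 0.14·(-4.312082) = -3.633408
u(0.7) ≈ -3.6334

-3.6334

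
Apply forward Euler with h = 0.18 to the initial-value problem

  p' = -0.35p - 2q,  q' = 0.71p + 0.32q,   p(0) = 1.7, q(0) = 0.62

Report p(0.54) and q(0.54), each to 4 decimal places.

Euler on (p,q): p_{n+1} = p_n + h·p', q_{n+1} = q_n + h·q'.
0.000000: (1.700000, 0.620000); f=(-1.835000, 1.405400) → (1.369700, 0.872972)
0.180000: (1.369700, 0.872972); f=(-2.225339, 1.251838) → (0.969139, 1.098303)
0.360000: (0.969139, 1.098303); f=(-2.535804, 1.039546) → (0.512694, 1.285421)
(p(0.54), q(0.54)) ≈ (0.5127, 1.2854)

0.5127, 1.2854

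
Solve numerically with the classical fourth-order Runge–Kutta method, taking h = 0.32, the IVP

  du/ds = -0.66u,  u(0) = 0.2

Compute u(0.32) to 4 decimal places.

0.1619

RK4: k1 = f(s_n, u_n); k2 = f(s_n + h/2, u_n + (h/2)·k1); k3 = f(s_n + h/2, u_n + (h/2)·k2); k4 = f(s_n + h, u_n + h·k3); u_{n+1} = u_n + (h/6)·(k1 + 2k2 + 2k3 + k4).
s=0.000000, u=0.200000:
  k1 = f(0.000000, 0.200000) = -0.132000
  k2 = f(0.160000, 0.178880) = -0.118061
  k3 = f(0.160000, 0.181110) = -0.119533
  k4 = f(0.320000, 0.161750) = -0.106755
  u ← 0.200000 + (0.32/6)·(k1 + 2k2 + 2k3 + k4) = 0.161923
u(0.32) ≈ 0.1619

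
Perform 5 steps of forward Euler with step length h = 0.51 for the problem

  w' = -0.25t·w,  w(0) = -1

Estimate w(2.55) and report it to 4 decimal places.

Euler: w_{n+1} = w_n + h·f(t_n, w_n).
t=0.000000, w=-1.000000: f=0.000000 → w ← -1.000000 + 0.51·0.000000 = -1.000000
t=0.510000, w=-1.000000: f=0.127500 → w ← -1.000000 + 0.51·0.127500 = -0.934975
t=1.020000, w=-0.934975: f=0.238419 → w ← -0.934975 + 0.51·0.238419 = -0.813382
t=1.530000, w=-0.813382: f=0.311118 → w ← -0.813382 + 0.51·0.311118 = -0.654711
t=2.040000, w=-0.654711: f=0.333903 → w ← -0.654711 + 0.51·0.333903 = -0.484421
w(2.55) ≈ -0.4844

-0.4844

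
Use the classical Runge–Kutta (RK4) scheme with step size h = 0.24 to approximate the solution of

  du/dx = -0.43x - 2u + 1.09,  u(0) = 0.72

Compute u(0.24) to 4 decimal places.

0.6427

RK4: k1 = f(x_n, u_n); k2 = f(x_n + h/2, u_n + (h/2)·k1); k3 = f(x_n + h/2, u_n + (h/2)·k2); k4 = f(x_n + h, u_n + h·k3); u_{n+1} = u_n + (h/6)·(k1 + 2k2 + 2k3 + k4).
x=0.000000, u=0.720000:
  k1 = f(0.000000, 0.720000) = -0.350000
  k2 = f(0.120000, 0.678000) = -0.317600
  k3 = f(0.120000, 0.681888) = -0.325376
  k4 = f(0.240000, 0.641910) = -0.297020
  u ← 0.720000 + (0.24/6)·(k1 + 2k2 + 2k3 + k4) = 0.642681
u(0.24) ≈ 0.6427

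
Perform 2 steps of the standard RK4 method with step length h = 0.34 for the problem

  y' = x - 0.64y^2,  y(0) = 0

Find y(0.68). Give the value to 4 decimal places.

0.2266

RK4: k1 = f(x_n, y_n); k2 = f(x_n + h/2, y_n + (h/2)·k1); k3 = f(x_n + h/2, y_n + (h/2)·k2); k4 = f(x_n + h, y_n + h·k3); y_{n+1} = y_n + (h/6)·(k1 + 2k2 + 2k3 + k4).
x=0.000000, y=0.000000:
  k1 = f(0.000000, 0.000000) = 0.000000
  k2 = f(0.170000, 0.000000) = 0.170000
  k3 = f(0.170000, 0.028900) = 0.169465
  k4 = f(0.340000, 0.057618) = 0.337875
  y ← 0.000000 + (0.34/6)·(k1 + 2k2 + 2k3 + k4) = 0.057619
x=0.340000, y=0.057619:
  k1 = f(0.340000, 0.057619) = 0.337875
  k2 = f(0.510000, 0.115058) = 0.501527
  k3 = f(0.510000, 0.142879) = 0.496935
  k4 = f(0.680000, 0.226577) = 0.647144
  y ← 0.057619 + (0.34/6)·(k1 + 2k2 + 2k3 + k4) = 0.226596
y(0.68) ≈ 0.2266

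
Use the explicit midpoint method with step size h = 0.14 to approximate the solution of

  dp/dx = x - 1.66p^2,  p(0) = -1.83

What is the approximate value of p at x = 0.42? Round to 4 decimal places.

Midpoint: k1 = f(x_n, p_n); k2 = f(x_n + h/2, p_n + (h/2)·k1); p_{n+1} = p_n + h·k2.
x=0.000000, p=-1.830000:
  k1 = f(0.000000, -1.830000) = -5.559174
  k2 = f(0.070000, -2.219142) = -8.104823
  p ← -1.830000 + 0.14·(-8.104823) = -2.964675
x=0.140000, p=-2.964675:
  k1 = f(0.140000, -2.964675) = -14.450236
  k2 = f(0.210000, -3.976192) = -26.034767
  p ← -2.964675 + 0.14·(-26.034767) = -6.609543
x=0.280000, p=-6.609543:
  k1 = f(0.280000, -6.609543) = -72.238848
  k2 = f(0.350000, -11.666262) = -225.578767
  p ← -6.609543 + 0.14·(-225.578767) = -38.190570
p(0.42) ≈ -38.1906

-38.1906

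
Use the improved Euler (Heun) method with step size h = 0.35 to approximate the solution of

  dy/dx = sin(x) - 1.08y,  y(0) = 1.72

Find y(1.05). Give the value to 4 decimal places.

0.9284

Heun: k1 = f(x_n, y_n); k2 = f(x_n + h, y_n + h·k1); y_{n+1} = y_n + (h/2)·(k1 + k2).
x=0.000000, y=1.720000:
  k1 = f(0.000000, 1.720000) = -1.857600
  k2 = f(0.350000, 1.069840) = -0.812529
  y ← 1.720000 + (0.35/2)·(-1.857600 + (-0.812529)) = 1.252727
x=0.350000, y=1.252727:
  k1 = f(0.350000, 1.252727) = -1.010048
  k2 = f(0.700000, 0.899211) = -0.326930
  y ← 1.252727 + (0.35/2)·(-1.010048 + (-0.326930)) = 1.018756
x=0.700000, y=1.018756:
  k1 = f(0.700000, 1.018756) = -0.456039
  k2 = f(1.050000, 0.859143) = -0.060451
  y ← 1.018756 + (0.35/2)·(-0.456039 + (-0.060451)) = 0.928371
y(1.05) ≈ 0.9284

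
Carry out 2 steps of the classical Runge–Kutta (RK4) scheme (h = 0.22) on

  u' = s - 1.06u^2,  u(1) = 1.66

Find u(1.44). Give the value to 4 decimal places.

1.2688

RK4: k1 = f(s_n, u_n); k2 = f(s_n + h/2, u_n + (h/2)·k1); k3 = f(s_n + h/2, u_n + (h/2)·k2); k4 = f(s_n + h, u_n + h·k3); u_{n+1} = u_n + (h/6)·(k1 + 2k2 + 2k3 + k4).
s=1.000000, u=1.660000:
  k1 = f(1.000000, 1.660000) = -1.920936
  k2 = f(1.110000, 1.448697) = -1.114647
  k3 = f(1.110000, 1.537389) = -1.395378
  k4 = f(1.220000, 1.353017) = -0.720494
  u ← 1.660000 + (0.22/6)·(k1 + 2k2 + 2k3 + k4) = 1.379079
s=1.220000, u=1.379079:
  k1 = f(1.220000, 1.379079) = -0.795971
  k2 = f(1.330000, 1.291522) = -0.438112
  k3 = f(1.330000, 1.330887) = -0.547535
  k4 = f(1.440000, 1.258621) = -0.239175
  u ← 1.379079 + (0.22/6)·(k1 + 2k2 + 2k3 + k4) = 1.268843
u(1.44) ≈ 1.2688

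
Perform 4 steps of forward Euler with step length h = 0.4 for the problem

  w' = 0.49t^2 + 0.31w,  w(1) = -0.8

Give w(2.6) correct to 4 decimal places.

Euler: w_{n+1} = w_n + h·f(t_n, w_n).
t=1.000000, w=-0.800000: f=0.242000 → w ← -0.800000 + 0.4·0.242000 = -0.703200
t=1.400000, w=-0.703200: f=0.742408 → w ← -0.703200 + 0.4·0.742408 = -0.406237
t=1.800000, w=-0.406237: f=1.461667 → w ← -0.406237 + 0.4·1.461667 = 0.178430
t=2.200000, w=0.178430: f=2.426913 → w ← 0.178430 + 0.4·2.426913 = 1.149195
w(2.6) ≈ 1.1492

1.1492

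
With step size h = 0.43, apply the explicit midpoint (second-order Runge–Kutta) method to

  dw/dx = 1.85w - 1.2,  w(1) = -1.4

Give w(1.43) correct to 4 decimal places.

-3.6779

Midpoint: k1 = f(x_n, w_n); k2 = f(x_n + h/2, w_n + (h/2)·k1); w_{n+1} = w_n + h·k2.
x=1.000000, w=-1.400000:
  k1 = f(1.000000, -1.400000) = -3.790000
  k2 = f(1.215000, -2.214850) = -5.297472
  w ← -1.400000 + 0.43·(-5.297472) = -3.677913
w(1.43) ≈ -3.6779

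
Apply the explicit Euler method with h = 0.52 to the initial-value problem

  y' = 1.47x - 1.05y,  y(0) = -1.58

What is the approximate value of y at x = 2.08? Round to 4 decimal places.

Euler: y_{n+1} = y_n + h·f(x_n, y_n).
x=0.000000, y=-1.580000: f=1.659000 → y ← -1.580000 + 0.52·1.659000 = -0.717320
x=0.520000, y=-0.717320: f=1.517586 → y ← -0.717320 + 0.52·1.517586 = 0.071825
x=1.040000, y=0.071825: f=1.453384 → y ← 0.071825 + 0.52·1.453384 = 0.827584
x=1.560000, y=0.827584: f=1.424236 → y ← 0.827584 + 0.52·1.424236 = 1.568187
y(2.08) ≈ 1.5682

1.5682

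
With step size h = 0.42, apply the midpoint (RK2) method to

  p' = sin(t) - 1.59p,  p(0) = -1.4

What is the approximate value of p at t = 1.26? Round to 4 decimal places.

Midpoint: k1 = f(t_n, p_n); k2 = f(t_n + h/2, p_n + (h/2)·k1); p_{n+1} = p_n + h·k2.
t=0.000000, p=-1.400000:
  k1 = f(0.000000, -1.400000) = 2.226000
  k2 = f(0.210000, -0.932540) = 1.691198
  p ← -1.400000 + 0.42·1.691198 = -0.689697
t=0.420000, p=-0.689697:
  k1 = f(0.420000, -0.689697) = 1.504378
  k2 = f(0.630000, -0.373777) = 1.183451
  p ← -0.689697 + 0.42·1.183451 = -0.192647
t=0.840000, p=-0.192647:
  k1 = f(0.840000, -0.192647) = 1.050952
  k2 = f(1.050000, 0.028053) = 0.822820
  p ← -0.192647 + 0.42·0.822820 = 0.152937
p(1.26) ≈ 0.1529

0.1529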